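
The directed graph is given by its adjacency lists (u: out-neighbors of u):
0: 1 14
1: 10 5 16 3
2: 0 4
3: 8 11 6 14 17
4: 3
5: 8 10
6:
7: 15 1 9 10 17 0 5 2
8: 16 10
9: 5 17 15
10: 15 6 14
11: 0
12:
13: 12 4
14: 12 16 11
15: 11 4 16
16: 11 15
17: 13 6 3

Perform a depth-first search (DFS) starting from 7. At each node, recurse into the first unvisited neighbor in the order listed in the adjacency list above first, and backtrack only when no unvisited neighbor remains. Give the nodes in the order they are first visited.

Visit 7
7 → 15
15 → 11
11 → 0
0 → 1
1 → 10
10 → 6
10 → 14
14 → 12
14 → 16
1 → 5
5 → 8
1 → 3
3 → 17
17 → 13
13 → 4
7 → 9
7 → 2

7, 15, 11, 0, 1, 10, 6, 14, 12, 16, 5, 8, 3, 17, 13, 4, 9, 2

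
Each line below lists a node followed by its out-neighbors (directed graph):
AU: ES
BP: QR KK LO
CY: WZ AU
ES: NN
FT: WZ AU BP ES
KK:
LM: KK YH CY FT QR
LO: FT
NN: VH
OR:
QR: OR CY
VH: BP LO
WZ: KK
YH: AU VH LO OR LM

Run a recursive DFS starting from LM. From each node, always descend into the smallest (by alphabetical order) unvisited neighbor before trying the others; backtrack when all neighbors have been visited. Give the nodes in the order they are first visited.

LM -> CY -> AU -> ES -> NN -> VH -> BP -> KK -> LO -> FT -> WZ -> QR -> OR -> YH

Visit LM
LM → CY
CY → AU
AU → ES
ES → NN
NN → VH
VH → BP
BP → KK
BP → LO
LO → FT
FT → WZ
BP → QR
QR → OR
LM → YH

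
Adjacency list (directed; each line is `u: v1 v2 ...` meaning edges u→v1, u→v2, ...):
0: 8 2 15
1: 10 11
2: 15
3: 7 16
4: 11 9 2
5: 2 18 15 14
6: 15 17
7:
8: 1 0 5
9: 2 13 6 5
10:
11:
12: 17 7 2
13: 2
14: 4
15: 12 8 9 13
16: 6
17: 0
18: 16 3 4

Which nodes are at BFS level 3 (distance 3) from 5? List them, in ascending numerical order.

0, 1, 6, 7, 11, 17

Level 0: 5
Level 1: 2, 14, 15, 18
Level 2: 3, 4, 8, 9, 12, 13, 16
Level 3: 0, 1, 6, 7, 11, 17
Level 4: 10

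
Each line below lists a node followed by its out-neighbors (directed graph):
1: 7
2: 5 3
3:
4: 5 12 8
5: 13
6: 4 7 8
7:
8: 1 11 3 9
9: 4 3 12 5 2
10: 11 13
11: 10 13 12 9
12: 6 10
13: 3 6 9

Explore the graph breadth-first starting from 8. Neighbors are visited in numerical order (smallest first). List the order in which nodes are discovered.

8, 1, 3, 9, 11, 7, 2, 4, 5, 12, 10, 13, 6

Visit 8; enqueue 1, 3, 9, 11 → queue [1, 3, 9, 11]
Visit 1; enqueue 7 → queue [3, 9, 11, 7]
Visit 3 → queue [9, 11, 7]
Visit 9; enqueue 2, 4, 5, 12 → queue [11, 7, 2, 4, 5, 12]
Visit 11; enqueue 10, 13 → queue [7, 2, 4, 5, 12, 10, 13]
Visit 7 → queue [2, 4, 5, 12, 10, 13]
Visit 2 → queue [4, 5, 12, 10, 13]
Visit 4 → queue [5, 12, 10, 13]
Visit 5 → queue [12, 10, 13]
Visit 12; enqueue 6 → queue [10, 13, 6]
Visit 10 → queue [13, 6]
Visit 13 → queue [6]
Visit 6 → queue []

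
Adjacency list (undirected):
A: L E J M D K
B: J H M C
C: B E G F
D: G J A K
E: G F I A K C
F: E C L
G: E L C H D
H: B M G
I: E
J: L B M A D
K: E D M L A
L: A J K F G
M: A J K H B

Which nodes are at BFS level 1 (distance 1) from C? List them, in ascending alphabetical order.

Level 0: C
Level 1: B, E, F, G
Level 2: A, D, H, I, J, K, L, M

B, E, F, G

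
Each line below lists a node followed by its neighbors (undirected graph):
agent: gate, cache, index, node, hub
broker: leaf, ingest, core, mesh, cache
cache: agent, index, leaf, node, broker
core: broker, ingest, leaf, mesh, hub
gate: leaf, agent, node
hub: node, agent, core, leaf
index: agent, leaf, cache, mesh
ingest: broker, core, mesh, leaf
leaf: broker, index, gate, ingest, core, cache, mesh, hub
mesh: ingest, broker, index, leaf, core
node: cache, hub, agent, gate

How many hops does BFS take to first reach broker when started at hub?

Level 0: hub
Level 1: agent, core, leaf, node
Level 2: broker, cache, gate, index, ingest, mesh
broker first appears at level 2.

2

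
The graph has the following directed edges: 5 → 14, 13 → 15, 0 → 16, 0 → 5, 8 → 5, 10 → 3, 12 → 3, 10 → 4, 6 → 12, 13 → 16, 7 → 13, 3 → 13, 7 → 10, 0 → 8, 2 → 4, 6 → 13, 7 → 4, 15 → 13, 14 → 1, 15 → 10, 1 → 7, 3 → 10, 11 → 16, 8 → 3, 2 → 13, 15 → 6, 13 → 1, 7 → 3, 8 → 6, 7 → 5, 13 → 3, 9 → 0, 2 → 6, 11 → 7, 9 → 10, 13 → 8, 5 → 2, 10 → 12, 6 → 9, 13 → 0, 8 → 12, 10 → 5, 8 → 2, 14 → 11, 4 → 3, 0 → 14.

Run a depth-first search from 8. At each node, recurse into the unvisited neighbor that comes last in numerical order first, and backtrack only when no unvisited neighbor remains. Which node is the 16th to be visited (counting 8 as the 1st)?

Visit 8
8 → 12
12 → 3
3 → 13
13 → 16
13 → 15
15 → 10
10 → 5
5 → 14
14 → 11
11 → 7
7 → 4
14 → 1
5 → 2
2 → 6
6 → 9
9 → 0

Visit order: 8, 12, 3, 13, 16, 15, 10, 5, 14, 11, 7, 4, 1, 2, 6, 9, 0

9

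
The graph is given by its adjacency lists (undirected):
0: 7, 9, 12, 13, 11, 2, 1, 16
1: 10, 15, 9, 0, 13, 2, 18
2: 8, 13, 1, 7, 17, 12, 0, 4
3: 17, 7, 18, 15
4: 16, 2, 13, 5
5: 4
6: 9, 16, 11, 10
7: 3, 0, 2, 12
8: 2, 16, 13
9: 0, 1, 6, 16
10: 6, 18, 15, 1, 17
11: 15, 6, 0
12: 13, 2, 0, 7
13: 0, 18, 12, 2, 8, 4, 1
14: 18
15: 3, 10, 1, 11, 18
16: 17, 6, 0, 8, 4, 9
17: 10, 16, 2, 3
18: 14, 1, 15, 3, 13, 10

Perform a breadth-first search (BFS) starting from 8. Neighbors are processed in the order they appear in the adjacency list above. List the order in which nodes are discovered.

8 -> 2 -> 16 -> 13 -> 1 -> 7 -> 17 -> 12 -> 0 -> 4 -> 6 -> 9 -> 18 -> 10 -> 15 -> 3 -> 11 -> 5 -> 14

Visit 8; enqueue 2, 16, 13 → queue [2, 16, 13]
Visit 2; enqueue 1, 7, 17, 12, 0, 4 → queue [16, 13, 1, 7, 17, 12, 0, 4]
Visit 16; enqueue 6, 9 → queue [13, 1, 7, 17, 12, 0, 4, 6, 9]
Visit 13; enqueue 18 → queue [1, 7, 17, 12, 0, 4, 6, 9, 18]
Visit 1; enqueue 10, 15 → queue [7, 17, 12, 0, 4, 6, 9, 18, 10, 15]
Visit 7; enqueue 3 → queue [17, 12, 0, 4, 6, 9, 18, 10, 15, 3]
Visit 17 → queue [12, 0, 4, 6, 9, 18, 10, 15, 3]
Visit 12 → queue [0, 4, 6, 9, 18, 10, 15, 3]
Visit 0; enqueue 11 → queue [4, 6, 9, 18, 10, 15, 3, 11]
Visit 4; enqueue 5 → queue [6, 9, 18, 10, 15, 3, 11, 5]
Visit 6 → queue [9, 18, 10, 15, 3, 11, 5]
Visit 9 → queue [18, 10, 15, 3, 11, 5]
Visit 18; enqueue 14 → queue [10, 15, 3, 11, 5, 14]
Visit 10 → queue [15, 3, 11, 5, 14]
Visit 15 → queue [3, 11, 5, 14]
Visit 3 → queue [11, 5, 14]
Visit 11 → queue [5, 14]
Visit 5 → queue [14]
Visit 14 → queue []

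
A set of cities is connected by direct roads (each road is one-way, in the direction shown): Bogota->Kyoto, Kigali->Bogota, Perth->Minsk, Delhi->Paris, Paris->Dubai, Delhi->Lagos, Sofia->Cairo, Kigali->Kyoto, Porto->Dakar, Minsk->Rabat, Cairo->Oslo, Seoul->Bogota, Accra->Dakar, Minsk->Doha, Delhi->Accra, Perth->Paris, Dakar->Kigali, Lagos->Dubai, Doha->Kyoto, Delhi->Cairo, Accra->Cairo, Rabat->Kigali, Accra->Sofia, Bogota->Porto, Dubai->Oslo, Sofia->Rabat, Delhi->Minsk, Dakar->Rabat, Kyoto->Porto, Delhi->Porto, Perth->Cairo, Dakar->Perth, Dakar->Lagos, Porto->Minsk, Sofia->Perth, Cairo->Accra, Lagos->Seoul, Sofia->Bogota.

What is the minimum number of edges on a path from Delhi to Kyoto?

3

Level 0: Delhi
Level 1: Accra, Cairo, Lagos, Minsk, Paris, Porto
Level 2: Dakar, Doha, Dubai, Oslo, Rabat, Seoul, Sofia
Level 3: Bogota, Kigali, Kyoto, Perth
Kyoto first appears at level 3.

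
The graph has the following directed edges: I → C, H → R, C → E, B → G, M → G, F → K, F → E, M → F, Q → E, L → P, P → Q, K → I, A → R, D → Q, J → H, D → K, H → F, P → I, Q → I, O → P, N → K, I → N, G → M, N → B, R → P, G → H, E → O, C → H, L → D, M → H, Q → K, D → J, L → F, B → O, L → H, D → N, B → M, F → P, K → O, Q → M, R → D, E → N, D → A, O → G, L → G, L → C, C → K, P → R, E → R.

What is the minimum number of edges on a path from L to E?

Level 0: L
Level 1: C, D, F, G, H, P
Level 2: A, E, I, J, K, M, N, Q, R
Level 3: B, O
E first appears at level 2.

2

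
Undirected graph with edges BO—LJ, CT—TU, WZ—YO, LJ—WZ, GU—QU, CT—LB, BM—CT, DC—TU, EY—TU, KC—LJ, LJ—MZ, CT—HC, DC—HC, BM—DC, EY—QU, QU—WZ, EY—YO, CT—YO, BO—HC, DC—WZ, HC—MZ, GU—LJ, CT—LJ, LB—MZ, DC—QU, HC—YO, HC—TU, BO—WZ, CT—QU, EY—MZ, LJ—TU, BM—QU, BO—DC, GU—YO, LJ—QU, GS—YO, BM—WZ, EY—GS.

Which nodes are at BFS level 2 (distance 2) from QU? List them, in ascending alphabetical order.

BO, GS, HC, KC, LB, MZ, TU, YO

Level 0: QU
Level 1: BM, CT, DC, EY, GU, LJ, WZ
Level 2: BO, GS, HC, KC, LB, MZ, TU, YO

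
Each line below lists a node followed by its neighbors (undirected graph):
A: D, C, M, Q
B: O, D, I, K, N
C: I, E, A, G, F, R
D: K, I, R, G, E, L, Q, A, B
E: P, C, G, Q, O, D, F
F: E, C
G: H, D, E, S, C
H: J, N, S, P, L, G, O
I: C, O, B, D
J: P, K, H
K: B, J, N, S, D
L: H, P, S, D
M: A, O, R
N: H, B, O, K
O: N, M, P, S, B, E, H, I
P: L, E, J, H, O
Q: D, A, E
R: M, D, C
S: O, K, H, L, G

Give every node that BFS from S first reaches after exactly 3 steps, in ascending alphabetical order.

A, F, Q, R

Level 0: S
Level 1: G, H, K, L, O
Level 2: B, C, D, E, I, J, M, N, P
Level 3: A, F, Q, R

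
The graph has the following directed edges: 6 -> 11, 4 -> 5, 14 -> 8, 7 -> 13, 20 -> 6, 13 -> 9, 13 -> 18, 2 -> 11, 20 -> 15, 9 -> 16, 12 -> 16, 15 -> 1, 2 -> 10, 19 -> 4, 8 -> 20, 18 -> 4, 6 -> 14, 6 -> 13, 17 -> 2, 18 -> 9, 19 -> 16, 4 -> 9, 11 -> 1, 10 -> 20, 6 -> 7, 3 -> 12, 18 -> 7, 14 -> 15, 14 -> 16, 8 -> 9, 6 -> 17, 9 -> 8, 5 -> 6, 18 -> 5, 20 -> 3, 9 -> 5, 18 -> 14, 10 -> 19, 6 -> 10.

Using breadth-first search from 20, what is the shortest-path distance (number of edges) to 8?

3

Level 0: 20
Level 1: 3, 6, 15
Level 2: 1, 7, 10, 11, 12, 13, 14, 17
Level 3: 2, 8, 9, 16, 18, 19
Level 4: 4, 5
8 first appears at level 3.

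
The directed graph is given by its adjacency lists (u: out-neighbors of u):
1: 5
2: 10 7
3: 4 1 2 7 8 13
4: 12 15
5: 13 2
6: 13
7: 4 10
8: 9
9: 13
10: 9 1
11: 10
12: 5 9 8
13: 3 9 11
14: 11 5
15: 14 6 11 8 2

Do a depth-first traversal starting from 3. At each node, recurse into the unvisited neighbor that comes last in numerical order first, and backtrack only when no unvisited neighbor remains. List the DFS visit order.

Visit 3
3 → 13
13 → 11
11 → 10
10 → 9
10 → 1
1 → 5
5 → 2
2 → 7
7 → 4
4 → 15
15 → 14
15 → 8
15 → 6
4 → 12

3 13 11 10 9 1 5 2 7 4 15 14 8 6 12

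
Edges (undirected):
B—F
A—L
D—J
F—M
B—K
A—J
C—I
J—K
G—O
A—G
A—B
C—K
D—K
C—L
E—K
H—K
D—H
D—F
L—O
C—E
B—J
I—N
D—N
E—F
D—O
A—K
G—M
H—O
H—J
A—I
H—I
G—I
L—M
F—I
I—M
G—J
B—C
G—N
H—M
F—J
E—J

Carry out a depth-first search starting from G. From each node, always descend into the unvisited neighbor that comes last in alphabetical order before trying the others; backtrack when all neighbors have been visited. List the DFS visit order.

G -> O -> L -> M -> I -> N -> D -> K -> J -> H -> F -> E -> C -> B -> A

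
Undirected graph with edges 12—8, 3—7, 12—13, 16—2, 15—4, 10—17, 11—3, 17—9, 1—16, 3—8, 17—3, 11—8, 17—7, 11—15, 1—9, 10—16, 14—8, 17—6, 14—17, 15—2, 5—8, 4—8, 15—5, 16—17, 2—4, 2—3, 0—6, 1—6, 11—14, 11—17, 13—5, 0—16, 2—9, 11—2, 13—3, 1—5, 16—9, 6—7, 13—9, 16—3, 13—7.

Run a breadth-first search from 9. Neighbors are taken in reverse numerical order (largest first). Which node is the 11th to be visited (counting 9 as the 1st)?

Visit 9; enqueue 17, 16, 13, 2, 1 → queue [17, 16, 13, 2, 1]
Visit 17; enqueue 14, 11, 10, 7, 6, 3 → queue [16, 13, 2, 1, 14, 11, 10, 7, 6, 3]
Visit 16; enqueue 0 → queue [13, 2, 1, 14, 11, 10, 7, 6, 3, 0]
Visit 13; enqueue 12, 5 → queue [2, 1, 14, 11, 10, 7, 6, 3, 0, 12, 5]
Visit 2; enqueue 15, 4 → queue [1, 14, 11, 10, 7, 6, 3, 0, 12, 5, 15, 4]
Visit 1 → queue [14, 11, 10, 7, 6, 3, 0, 12, 5, 15, 4]
Visit 14; enqueue 8 → queue [11, 10, 7, 6, 3, 0, 12, 5, 15, 4, 8]
Visit 11 → queue [10, 7, 6, 3, 0, 12, 5, 15, 4, 8]
Visit 10 → queue [7, 6, 3, 0, 12, 5, 15, 4, 8]
Visit 7 → queue [6, 3, 0, 12, 5, 15, 4, 8]
Visit 6 → queue [3, 0, 12, 5, 15, 4, 8]
Visit 3 → queue [0, 12, 5, 15, 4, 8]
Visit 0 → queue [12, 5, 15, 4, 8]
Visit 12 → queue [5, 15, 4, 8]
Visit 5 → queue [15, 4, 8]
Visit 15 → queue [4, 8]
Visit 4 → queue [8]
Visit 8 → queue []

Visit order: 9, 17, 16, 13, 2, 1, 14, 11, 10, 7, 6, 3, 0, 12, 5, 15, 4, 8

6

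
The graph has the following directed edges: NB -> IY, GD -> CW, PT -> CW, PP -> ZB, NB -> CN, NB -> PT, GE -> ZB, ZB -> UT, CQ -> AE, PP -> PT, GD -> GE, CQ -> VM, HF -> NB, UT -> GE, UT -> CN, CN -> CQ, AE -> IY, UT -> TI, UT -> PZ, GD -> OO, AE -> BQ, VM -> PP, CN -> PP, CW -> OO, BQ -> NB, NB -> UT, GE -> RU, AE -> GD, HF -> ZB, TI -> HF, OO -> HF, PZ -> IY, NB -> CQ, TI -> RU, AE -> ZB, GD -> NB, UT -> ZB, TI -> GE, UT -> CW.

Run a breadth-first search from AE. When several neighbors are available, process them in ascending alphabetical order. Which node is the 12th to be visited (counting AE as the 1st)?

Visit AE; enqueue BQ, GD, IY, ZB → queue [BQ, GD, IY, ZB]
Visit BQ; enqueue NB → queue [GD, IY, ZB, NB]
Visit GD; enqueue CW, GE, OO → queue [IY, ZB, NB, CW, GE, OO]
Visit IY → queue [ZB, NB, CW, GE, OO]
Visit ZB; enqueue UT → queue [NB, CW, GE, OO, UT]
Visit NB; enqueue CN, CQ, PT → queue [CW, GE, OO, UT, CN, CQ, PT]
Visit CW → queue [GE, OO, UT, CN, CQ, PT]
Visit GE; enqueue RU → queue [OO, UT, CN, CQ, PT, RU]
Visit OO; enqueue HF → queue [UT, CN, CQ, PT, RU, HF]
Visit UT; enqueue PZ, TI → queue [CN, CQ, PT, RU, HF, PZ, TI]
Visit CN; enqueue PP → queue [CQ, PT, RU, HF, PZ, TI, PP]
Visit CQ; enqueue VM → queue [PT, RU, HF, PZ, TI, PP, VM]
Visit PT → queue [RU, HF, PZ, TI, PP, VM]
Visit RU → queue [HF, PZ, TI, PP, VM]
Visit HF → queue [PZ, TI, PP, VM]
Visit PZ → queue [TI, PP, VM]
Visit TI → queue [PP, VM]
Visit PP → queue [VM]
Visit VM → queue []

Visit order: AE, BQ, GD, IY, ZB, NB, CW, GE, OO, UT, CN, CQ, PT, RU, HF, PZ, TI, PP, VM

CQ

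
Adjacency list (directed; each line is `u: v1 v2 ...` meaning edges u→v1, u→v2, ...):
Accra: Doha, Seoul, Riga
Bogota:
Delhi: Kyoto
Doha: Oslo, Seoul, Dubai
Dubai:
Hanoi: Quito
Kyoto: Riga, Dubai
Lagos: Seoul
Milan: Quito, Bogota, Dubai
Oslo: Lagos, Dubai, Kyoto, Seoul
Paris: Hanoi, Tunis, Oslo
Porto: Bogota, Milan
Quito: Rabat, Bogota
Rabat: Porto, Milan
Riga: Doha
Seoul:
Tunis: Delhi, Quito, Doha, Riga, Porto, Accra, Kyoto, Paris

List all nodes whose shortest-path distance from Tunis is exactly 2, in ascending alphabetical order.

Level 0: Tunis
Level 1: Accra, Delhi, Doha, Kyoto, Paris, Porto, Quito, Riga
Level 2: Bogota, Dubai, Hanoi, Milan, Oslo, Rabat, Seoul
Level 3: Lagos

Bogota, Dubai, Hanoi, Milan, Oslo, Rabat, Seoul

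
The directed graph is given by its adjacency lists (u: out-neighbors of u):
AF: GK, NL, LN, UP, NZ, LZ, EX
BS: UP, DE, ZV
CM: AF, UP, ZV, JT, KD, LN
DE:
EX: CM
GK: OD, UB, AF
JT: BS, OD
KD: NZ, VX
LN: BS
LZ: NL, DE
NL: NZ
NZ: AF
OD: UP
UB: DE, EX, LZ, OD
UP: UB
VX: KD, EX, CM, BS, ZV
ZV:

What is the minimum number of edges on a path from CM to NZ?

2

Level 0: CM
Level 1: AF, JT, KD, LN, UP, ZV
Level 2: BS, EX, GK, LZ, NL, NZ, OD, UB, VX
Level 3: DE
NZ first appears at level 2.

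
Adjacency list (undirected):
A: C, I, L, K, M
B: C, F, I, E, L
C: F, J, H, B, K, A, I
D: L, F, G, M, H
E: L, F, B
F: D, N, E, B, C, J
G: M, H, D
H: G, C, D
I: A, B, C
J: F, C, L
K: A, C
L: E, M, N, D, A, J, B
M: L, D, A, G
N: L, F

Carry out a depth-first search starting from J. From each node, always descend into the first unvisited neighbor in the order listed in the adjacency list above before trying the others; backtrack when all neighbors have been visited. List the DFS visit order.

Visit J
J → F
F → D
D → L
L → E
E → B
B → C
C → H
H → G
G → M
M → A
A → I
A → K
L → N

J → F → D → L → E → B → C → H → G → M → A → I → K → N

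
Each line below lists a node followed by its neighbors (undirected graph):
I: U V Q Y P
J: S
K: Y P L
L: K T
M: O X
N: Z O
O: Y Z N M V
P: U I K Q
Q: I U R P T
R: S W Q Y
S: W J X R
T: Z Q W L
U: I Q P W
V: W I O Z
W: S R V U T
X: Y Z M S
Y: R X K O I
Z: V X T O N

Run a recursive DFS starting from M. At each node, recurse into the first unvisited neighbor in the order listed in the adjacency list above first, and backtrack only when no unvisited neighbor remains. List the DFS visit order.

M → O → Y → R → S → W → V → I → U → Q → P → K → L → T → Z → X → N → J

Visit M
M → O
O → Y
Y → R
R → S
S → W
W → V
V → I
I → U
U → Q
Q → P
P → K
K → L
L → T
T → Z
Z → X
Z → N
S → J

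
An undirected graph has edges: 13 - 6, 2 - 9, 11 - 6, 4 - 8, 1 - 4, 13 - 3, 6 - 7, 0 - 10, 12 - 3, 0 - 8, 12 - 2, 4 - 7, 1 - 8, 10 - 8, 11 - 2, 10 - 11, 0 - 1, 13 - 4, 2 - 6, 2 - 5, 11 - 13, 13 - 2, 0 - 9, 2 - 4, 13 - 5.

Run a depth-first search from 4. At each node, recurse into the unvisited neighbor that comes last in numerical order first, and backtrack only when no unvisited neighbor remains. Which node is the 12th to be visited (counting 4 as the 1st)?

6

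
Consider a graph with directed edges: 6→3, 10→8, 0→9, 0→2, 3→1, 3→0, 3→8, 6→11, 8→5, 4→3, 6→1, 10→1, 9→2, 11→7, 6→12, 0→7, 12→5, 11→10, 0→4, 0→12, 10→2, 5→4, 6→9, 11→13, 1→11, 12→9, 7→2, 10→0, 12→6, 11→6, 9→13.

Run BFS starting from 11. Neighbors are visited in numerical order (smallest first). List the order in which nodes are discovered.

Visit 11; enqueue 6, 7, 10, 13 → queue [6, 7, 10, 13]
Visit 6; enqueue 1, 3, 9, 12 → queue [7, 10, 13, 1, 3, 9, 12]
Visit 7; enqueue 2 → queue [10, 13, 1, 3, 9, 12, 2]
Visit 10; enqueue 0, 8 → queue [13, 1, 3, 9, 12, 2, 0, 8]
Visit 13 → queue [1, 3, 9, 12, 2, 0, 8]
Visit 1 → queue [3, 9, 12, 2, 0, 8]
Visit 3 → queue [9, 12, 2, 0, 8]
Visit 9 → queue [12, 2, 0, 8]
Visit 12; enqueue 5 → queue [2, 0, 8, 5]
Visit 2 → queue [0, 8, 5]
Visit 0; enqueue 4 → queue [8, 5, 4]
Visit 8 → queue [5, 4]
Visit 5 → queue [4]
Visit 4 → queue []

11 -> 6 -> 7 -> 10 -> 13 -> 1 -> 3 -> 9 -> 12 -> 2 -> 0 -> 8 -> 5 -> 4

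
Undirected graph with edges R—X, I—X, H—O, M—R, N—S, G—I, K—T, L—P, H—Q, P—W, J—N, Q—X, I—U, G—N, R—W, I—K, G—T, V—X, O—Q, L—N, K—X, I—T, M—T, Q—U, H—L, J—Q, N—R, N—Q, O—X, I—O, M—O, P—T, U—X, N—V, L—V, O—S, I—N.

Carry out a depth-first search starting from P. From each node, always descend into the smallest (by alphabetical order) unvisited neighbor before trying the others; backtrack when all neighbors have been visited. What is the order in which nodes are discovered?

P -> L -> H -> O -> I -> G -> N -> J -> Q -> U -> X -> K -> T -> M -> R -> W -> V -> S

Visit P
P → L
L → H
H → O
O → I
I → G
G → N
N → J
J → Q
Q → U
U → X
X → K
K → T
T → M
M → R
R → W
X → V
N → S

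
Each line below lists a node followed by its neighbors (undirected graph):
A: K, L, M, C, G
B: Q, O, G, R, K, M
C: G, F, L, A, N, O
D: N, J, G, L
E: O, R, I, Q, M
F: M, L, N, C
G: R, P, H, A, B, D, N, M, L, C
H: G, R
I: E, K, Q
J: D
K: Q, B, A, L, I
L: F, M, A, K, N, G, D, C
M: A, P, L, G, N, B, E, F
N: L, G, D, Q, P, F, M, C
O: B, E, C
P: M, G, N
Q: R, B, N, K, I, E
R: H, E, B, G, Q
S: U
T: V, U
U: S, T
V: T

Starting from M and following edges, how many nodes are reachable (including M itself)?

BFS from M visits: M, A, B, E, F, G, L, N, P, C, K, O, Q, R, I, D, H, J
Reachable nodes: 18 of 22 total.

18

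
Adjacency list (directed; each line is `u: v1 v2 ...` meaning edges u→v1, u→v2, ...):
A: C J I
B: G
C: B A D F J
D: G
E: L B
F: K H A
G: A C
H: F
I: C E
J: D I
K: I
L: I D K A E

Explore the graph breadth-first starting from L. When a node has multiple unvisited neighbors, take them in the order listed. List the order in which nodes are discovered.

Visit L; enqueue I, D, K, A, E → queue [I, D, K, A, E]
Visit I; enqueue C → queue [D, K, A, E, C]
Visit D; enqueue G → queue [K, A, E, C, G]
Visit K → queue [A, E, C, G]
Visit A; enqueue J → queue [E, C, G, J]
Visit E; enqueue B → queue [C, G, J, B]
Visit C; enqueue F → queue [G, J, B, F]
Visit G → queue [J, B, F]
Visit J → queue [B, F]
Visit B → queue [F]
Visit F; enqueue H → queue [H]
Visit H → queue []

L I D K A E C G J B F H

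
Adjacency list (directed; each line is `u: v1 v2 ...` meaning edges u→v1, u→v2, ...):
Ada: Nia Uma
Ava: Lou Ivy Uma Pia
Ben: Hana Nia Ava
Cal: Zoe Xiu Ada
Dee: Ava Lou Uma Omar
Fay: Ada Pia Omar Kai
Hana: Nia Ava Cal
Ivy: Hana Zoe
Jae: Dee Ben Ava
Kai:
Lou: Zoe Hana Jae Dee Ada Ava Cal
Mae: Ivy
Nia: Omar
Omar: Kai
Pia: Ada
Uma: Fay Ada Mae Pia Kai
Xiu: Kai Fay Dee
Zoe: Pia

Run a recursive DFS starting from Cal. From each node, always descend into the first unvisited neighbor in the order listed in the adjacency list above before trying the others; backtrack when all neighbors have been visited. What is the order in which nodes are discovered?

Cal Zoe Pia Ada Nia Omar Kai Uma Fay Mae Ivy Hana Ava Lou Jae Dee Ben Xiu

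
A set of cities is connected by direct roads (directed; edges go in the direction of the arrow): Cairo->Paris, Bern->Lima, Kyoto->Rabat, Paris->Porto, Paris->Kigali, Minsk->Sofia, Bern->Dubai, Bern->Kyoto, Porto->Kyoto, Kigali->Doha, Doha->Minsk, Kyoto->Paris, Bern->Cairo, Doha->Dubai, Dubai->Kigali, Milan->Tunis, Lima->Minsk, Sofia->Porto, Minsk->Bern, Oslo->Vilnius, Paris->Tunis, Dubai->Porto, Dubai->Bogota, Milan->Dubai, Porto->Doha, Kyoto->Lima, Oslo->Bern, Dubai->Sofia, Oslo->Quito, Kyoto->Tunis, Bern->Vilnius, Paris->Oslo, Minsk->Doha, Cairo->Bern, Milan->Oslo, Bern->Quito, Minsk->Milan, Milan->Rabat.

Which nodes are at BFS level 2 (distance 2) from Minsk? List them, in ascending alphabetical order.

Level 0: Minsk
Level 1: Bern, Doha, Milan, Sofia
Level 2: Cairo, Dubai, Kyoto, Lima, Oslo, Porto, Quito, Rabat, Tunis, Vilnius
Level 3: Bogota, Kigali, Paris

Cairo, Dubai, Kyoto, Lima, Oslo, Porto, Quito, Rabat, Tunis, Vilnius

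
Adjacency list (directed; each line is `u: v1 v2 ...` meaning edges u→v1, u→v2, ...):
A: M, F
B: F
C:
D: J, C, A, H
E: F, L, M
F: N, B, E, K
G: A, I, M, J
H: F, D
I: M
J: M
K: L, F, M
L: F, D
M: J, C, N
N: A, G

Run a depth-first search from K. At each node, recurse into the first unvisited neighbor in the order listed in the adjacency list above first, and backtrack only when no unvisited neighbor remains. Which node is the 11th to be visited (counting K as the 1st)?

Visit K
K → L
L → F
F → N
N → A
A → M
M → J
M → C
N → G
G → I
F → B
F → E
L → D
D → H

Visit order: K, L, F, N, A, M, J, C, G, I, B, E, D, H

B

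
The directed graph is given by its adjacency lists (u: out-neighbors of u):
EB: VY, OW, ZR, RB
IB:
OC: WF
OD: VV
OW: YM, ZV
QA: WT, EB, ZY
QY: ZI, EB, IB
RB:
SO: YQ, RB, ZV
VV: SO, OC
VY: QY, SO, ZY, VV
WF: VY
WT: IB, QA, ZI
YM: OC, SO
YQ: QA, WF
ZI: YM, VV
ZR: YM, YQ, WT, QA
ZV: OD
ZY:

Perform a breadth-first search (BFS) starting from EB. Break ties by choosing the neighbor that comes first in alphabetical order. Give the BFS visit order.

EB, OW, RB, VY, ZR, YM, ZV, QY, SO, VV, ZY, QA, WT, YQ, OC, OD, IB, ZI, WF

Visit EB; enqueue OW, RB, VY, ZR → queue [OW, RB, VY, ZR]
Visit OW; enqueue YM, ZV → queue [RB, VY, ZR, YM, ZV]
Visit RB → queue [VY, ZR, YM, ZV]
Visit VY; enqueue QY, SO, VV, ZY → queue [ZR, YM, ZV, QY, SO, VV, ZY]
Visit ZR; enqueue QA, WT, YQ → queue [YM, ZV, QY, SO, VV, ZY, QA, WT, YQ]
Visit YM; enqueue OC → queue [ZV, QY, SO, VV, ZY, QA, WT, YQ, OC]
Visit ZV; enqueue OD → queue [QY, SO, VV, ZY, QA, WT, YQ, OC, OD]
Visit QY; enqueue IB, ZI → queue [SO, VV, ZY, QA, WT, YQ, OC, OD, IB, ZI]
Visit SO → queue [VV, ZY, QA, WT, YQ, OC, OD, IB, ZI]
Visit VV → queue [ZY, QA, WT, YQ, OC, OD, IB, ZI]
Visit ZY → queue [QA, WT, YQ, OC, OD, IB, ZI]
Visit QA → queue [WT, YQ, OC, OD, IB, ZI]
Visit WT → queue [YQ, OC, OD, IB, ZI]
Visit YQ; enqueue WF → queue [OC, OD, IB, ZI, WF]
Visit OC → queue [OD, IB, ZI, WF]
Visit OD → queue [IB, ZI, WF]
Visit IB → queue [ZI, WF]
Visit ZI → queue [WF]
Visit WF → queue []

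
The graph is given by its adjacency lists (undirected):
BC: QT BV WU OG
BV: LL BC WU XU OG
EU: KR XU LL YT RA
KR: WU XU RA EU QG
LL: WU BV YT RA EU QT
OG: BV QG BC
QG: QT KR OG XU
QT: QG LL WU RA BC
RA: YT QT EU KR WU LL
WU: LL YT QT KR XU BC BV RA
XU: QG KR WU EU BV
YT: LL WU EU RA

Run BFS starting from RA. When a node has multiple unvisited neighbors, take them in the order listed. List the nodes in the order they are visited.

RA → YT → QT → EU → KR → WU → LL → QG → BC → XU → BV → OG

Visit RA; enqueue YT, QT, EU, KR, WU, LL → queue [YT, QT, EU, KR, WU, LL]
Visit YT → queue [QT, EU, KR, WU, LL]
Visit QT; enqueue QG, BC → queue [EU, KR, WU, LL, QG, BC]
Visit EU; enqueue XU → queue [KR, WU, LL, QG, BC, XU]
Visit KR → queue [WU, LL, QG, BC, XU]
Visit WU; enqueue BV → queue [LL, QG, BC, XU, BV]
Visit LL → queue [QG, BC, XU, BV]
Visit QG; enqueue OG → queue [BC, XU, BV, OG]
Visit BC → queue [XU, BV, OG]
Visit XU → queue [BV, OG]
Visit BV → queue [OG]
Visit OG → queue []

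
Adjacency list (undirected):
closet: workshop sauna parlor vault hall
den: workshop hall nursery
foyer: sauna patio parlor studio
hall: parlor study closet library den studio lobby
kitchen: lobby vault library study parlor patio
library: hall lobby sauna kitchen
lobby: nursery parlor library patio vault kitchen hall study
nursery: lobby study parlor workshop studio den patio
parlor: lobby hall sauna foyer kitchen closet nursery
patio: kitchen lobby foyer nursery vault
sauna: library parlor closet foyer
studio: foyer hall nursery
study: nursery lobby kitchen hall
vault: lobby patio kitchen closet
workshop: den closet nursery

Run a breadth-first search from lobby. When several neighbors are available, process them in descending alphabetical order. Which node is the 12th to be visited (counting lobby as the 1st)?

sauna

Visit lobby; enqueue vault, study, patio, parlor, nursery, library, kitchen, hall → queue [vault, study, patio, parlor, nursery, library, kitchen, hall]
Visit vault; enqueue closet → queue [study, patio, parlor, nursery, library, kitchen, hall, closet]
Visit study → queue [patio, parlor, nursery, library, kitchen, hall, closet]
Visit patio; enqueue foyer → queue [parlor, nursery, library, kitchen, hall, closet, foyer]
Visit parlor; enqueue sauna → queue [nursery, library, kitchen, hall, closet, foyer, sauna]
Visit nursery; enqueue workshop, studio, den → queue [library, kitchen, hall, closet, foyer, sauna, workshop, studio, den]
Visit library → queue [kitchen, hall, closet, foyer, sauna, workshop, studio, den]
Visit kitchen → queue [hall, closet, foyer, sauna, workshop, studio, den]
Visit hall → queue [closet, foyer, sauna, workshop, studio, den]
Visit closet → queue [foyer, sauna, workshop, studio, den]
Visit foyer → queue [sauna, workshop, studio, den]
Visit sauna → queue [workshop, studio, den]
Visit workshop → queue [studio, den]
Visit studio → queue [den]
Visit den → queue []

Visit order: lobby, vault, study, patio, parlor, nursery, library, kitchen, hall, closet, foyer, sauna, workshop, studio, den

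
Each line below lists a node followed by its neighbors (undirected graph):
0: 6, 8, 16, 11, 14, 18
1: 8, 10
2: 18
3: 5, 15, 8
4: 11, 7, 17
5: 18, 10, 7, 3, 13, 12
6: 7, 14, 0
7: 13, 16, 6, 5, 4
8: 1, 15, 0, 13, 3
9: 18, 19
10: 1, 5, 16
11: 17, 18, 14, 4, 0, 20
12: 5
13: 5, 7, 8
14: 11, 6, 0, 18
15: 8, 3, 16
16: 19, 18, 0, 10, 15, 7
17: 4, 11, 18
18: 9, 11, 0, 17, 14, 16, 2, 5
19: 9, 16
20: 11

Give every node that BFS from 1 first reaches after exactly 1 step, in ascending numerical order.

8, 10

Level 0: 1
Level 1: 8, 10
Level 2: 0, 3, 5, 13, 15, 16
Level 3: 6, 7, 11, 12, 14, 18, 19
Level 4: 2, 4, 9, 17, 20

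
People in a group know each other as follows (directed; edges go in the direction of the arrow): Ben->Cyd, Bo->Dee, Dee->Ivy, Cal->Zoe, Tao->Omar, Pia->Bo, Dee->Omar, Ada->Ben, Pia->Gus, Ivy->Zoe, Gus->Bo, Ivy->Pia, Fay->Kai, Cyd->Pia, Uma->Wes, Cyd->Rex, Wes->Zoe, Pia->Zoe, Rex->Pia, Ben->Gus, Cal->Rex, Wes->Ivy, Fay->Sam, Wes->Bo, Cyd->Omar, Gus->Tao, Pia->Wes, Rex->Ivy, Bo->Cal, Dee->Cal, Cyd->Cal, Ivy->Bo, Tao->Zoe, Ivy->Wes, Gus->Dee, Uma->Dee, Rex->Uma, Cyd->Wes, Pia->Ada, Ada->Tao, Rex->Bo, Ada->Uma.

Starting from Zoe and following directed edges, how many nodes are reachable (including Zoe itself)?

1

BFS from Zoe visits: Zoe
Reachable nodes: 1 of 18 total.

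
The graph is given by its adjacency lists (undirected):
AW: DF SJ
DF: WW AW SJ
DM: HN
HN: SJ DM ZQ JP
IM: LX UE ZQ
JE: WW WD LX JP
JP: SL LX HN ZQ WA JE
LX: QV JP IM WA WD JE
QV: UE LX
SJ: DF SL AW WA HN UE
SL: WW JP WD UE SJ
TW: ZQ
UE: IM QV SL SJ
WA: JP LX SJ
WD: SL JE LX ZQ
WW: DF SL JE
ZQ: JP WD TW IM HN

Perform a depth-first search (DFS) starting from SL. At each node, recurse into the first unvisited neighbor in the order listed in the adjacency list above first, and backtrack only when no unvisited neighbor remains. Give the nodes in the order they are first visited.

SL, WW, DF, AW, SJ, WA, JP, LX, QV, UE, IM, ZQ, WD, JE, TW, HN, DM

Visit SL
SL → WW
WW → DF
DF → AW
AW → SJ
SJ → WA
WA → JP
JP → LX
LX → QV
QV → UE
UE → IM
IM → ZQ
ZQ → WD
WD → JE
ZQ → TW
ZQ → HN
HN → DM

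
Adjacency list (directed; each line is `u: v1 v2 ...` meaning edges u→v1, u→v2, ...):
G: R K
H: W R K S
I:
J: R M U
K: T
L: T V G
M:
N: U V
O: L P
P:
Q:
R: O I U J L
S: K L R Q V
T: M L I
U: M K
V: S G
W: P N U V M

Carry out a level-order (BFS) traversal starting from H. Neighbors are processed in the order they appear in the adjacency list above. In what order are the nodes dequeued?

H W R K S P N U V M O I J L T Q G

Visit H; enqueue W, R, K, S → queue [W, R, K, S]
Visit W; enqueue P, N, U, V, M → queue [R, K, S, P, N, U, V, M]
Visit R; enqueue O, I, J, L → queue [K, S, P, N, U, V, M, O, I, J, L]
Visit K; enqueue T → queue [S, P, N, U, V, M, O, I, J, L, T]
Visit S; enqueue Q → queue [P, N, U, V, M, O, I, J, L, T, Q]
Visit P → queue [N, U, V, M, O, I, J, L, T, Q]
Visit N → queue [U, V, M, O, I, J, L, T, Q]
Visit U → queue [V, M, O, I, J, L, T, Q]
Visit V; enqueue G → queue [M, O, I, J, L, T, Q, G]
Visit M → queue [O, I, J, L, T, Q, G]
Visit O → queue [I, J, L, T, Q, G]
Visit I → queue [J, L, T, Q, G]
Visit J → queue [L, T, Q, G]
Visit L → queue [T, Q, G]
Visit T → queue [Q, G]
Visit Q → queue [G]
Visit G → queue []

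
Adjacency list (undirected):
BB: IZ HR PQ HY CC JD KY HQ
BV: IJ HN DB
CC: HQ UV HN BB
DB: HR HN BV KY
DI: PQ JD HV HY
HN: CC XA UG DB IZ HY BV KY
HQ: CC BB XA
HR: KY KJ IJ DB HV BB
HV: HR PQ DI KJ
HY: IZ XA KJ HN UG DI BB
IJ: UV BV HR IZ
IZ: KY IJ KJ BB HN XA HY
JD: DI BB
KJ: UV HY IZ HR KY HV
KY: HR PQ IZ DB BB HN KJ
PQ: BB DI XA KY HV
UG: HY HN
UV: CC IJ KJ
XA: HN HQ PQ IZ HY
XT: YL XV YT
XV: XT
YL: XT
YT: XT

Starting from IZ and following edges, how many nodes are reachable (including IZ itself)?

BFS from IZ visits: IZ, KY, IJ, KJ, BB, HN, XA, HY, HR, PQ, DB, UV, BV, HV, CC, JD, HQ, UG, DI
Reachable nodes: 19 of 23 total.

19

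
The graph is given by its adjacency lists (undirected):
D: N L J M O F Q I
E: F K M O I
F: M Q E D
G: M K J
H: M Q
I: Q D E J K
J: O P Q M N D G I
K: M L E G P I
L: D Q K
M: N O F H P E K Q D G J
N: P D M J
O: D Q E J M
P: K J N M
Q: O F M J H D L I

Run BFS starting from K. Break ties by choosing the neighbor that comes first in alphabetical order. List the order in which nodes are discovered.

K → E → G → I → L → M → P → F → O → J → D → Q → H → N

Visit K; enqueue E, G, I, L, M, P → queue [E, G, I, L, M, P]
Visit E; enqueue F, O → queue [G, I, L, M, P, F, O]
Visit G; enqueue J → queue [I, L, M, P, F, O, J]
Visit I; enqueue D, Q → queue [L, M, P, F, O, J, D, Q]
Visit L → queue [M, P, F, O, J, D, Q]
Visit M; enqueue H, N → queue [P, F, O, J, D, Q, H, N]
Visit P → queue [F, O, J, D, Q, H, N]
Visit F → queue [O, J, D, Q, H, N]
Visit O → queue [J, D, Q, H, N]
Visit J → queue [D, Q, H, N]
Visit D → queue [Q, H, N]
Visit Q → queue [H, N]
Visit H → queue [N]
Visit N → queue []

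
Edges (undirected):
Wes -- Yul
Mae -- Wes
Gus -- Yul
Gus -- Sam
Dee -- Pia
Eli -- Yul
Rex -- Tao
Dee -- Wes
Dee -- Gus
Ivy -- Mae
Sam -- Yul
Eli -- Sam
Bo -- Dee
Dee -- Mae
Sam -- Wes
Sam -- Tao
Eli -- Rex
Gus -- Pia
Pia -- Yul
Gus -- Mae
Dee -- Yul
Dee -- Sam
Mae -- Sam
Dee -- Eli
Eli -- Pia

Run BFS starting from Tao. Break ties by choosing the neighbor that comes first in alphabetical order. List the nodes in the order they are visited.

Visit Tao; enqueue Rex, Sam → queue [Rex, Sam]
Visit Rex; enqueue Eli → queue [Sam, Eli]
Visit Sam; enqueue Dee, Gus, Mae, Wes, Yul → queue [Eli, Dee, Gus, Mae, Wes, Yul]
Visit Eli; enqueue Pia → queue [Dee, Gus, Mae, Wes, Yul, Pia]
Visit Dee; enqueue Bo → queue [Gus, Mae, Wes, Yul, Pia, Bo]
Visit Gus → queue [Mae, Wes, Yul, Pia, Bo]
Visit Mae; enqueue Ivy → queue [Wes, Yul, Pia, Bo, Ivy]
Visit Wes → queue [Yul, Pia, Bo, Ivy]
Visit Yul → queue [Pia, Bo, Ivy]
Visit Pia → queue [Bo, Ivy]
Visit Bo → queue [Ivy]
Visit Ivy → queue []

Tao, Rex, Sam, Eli, Dee, Gus, Mae, Wes, Yul, Pia, Bo, Ivy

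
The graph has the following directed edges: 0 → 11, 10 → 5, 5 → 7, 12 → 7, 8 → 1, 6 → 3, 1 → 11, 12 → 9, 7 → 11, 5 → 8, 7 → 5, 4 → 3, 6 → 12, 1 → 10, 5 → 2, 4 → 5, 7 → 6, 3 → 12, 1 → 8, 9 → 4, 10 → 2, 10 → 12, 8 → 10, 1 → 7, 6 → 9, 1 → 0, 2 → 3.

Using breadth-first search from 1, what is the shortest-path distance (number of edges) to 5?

2

Level 0: 1
Level 1: 0, 7, 8, 10, 11
Level 2: 2, 5, 6, 12
Level 3: 3, 9
Level 4: 4
5 first appears at level 2.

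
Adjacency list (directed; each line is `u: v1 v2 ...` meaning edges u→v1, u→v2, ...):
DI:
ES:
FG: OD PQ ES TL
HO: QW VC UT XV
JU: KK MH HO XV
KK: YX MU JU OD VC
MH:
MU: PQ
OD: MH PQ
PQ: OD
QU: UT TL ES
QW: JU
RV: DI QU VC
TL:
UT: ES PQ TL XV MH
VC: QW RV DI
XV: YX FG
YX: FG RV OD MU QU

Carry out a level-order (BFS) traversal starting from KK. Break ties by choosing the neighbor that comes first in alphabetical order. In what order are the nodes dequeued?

Visit KK; enqueue JU, MU, OD, VC, YX → queue [JU, MU, OD, VC, YX]
Visit JU; enqueue HO, MH, XV → queue [MU, OD, VC, YX, HO, MH, XV]
Visit MU; enqueue PQ → queue [OD, VC, YX, HO, MH, XV, PQ]
Visit OD → queue [VC, YX, HO, MH, XV, PQ]
Visit VC; enqueue DI, QW, RV → queue [YX, HO, MH, XV, PQ, DI, QW, RV]
Visit YX; enqueue FG, QU → queue [HO, MH, XV, PQ, DI, QW, RV, FG, QU]
Visit HO; enqueue UT → queue [MH, XV, PQ, DI, QW, RV, FG, QU, UT]
Visit MH → queue [XV, PQ, DI, QW, RV, FG, QU, UT]
Visit XV → queue [PQ, DI, QW, RV, FG, QU, UT]
Visit PQ → queue [DI, QW, RV, FG, QU, UT]
Visit DI → queue [QW, RV, FG, QU, UT]
Visit QW → queue [RV, FG, QU, UT]
Visit RV → queue [FG, QU, UT]
Visit FG; enqueue ES, TL → queue [QU, UT, ES, TL]
Visit QU → queue [UT, ES, TL]
Visit UT → queue [ES, TL]
Visit ES → queue [TL]
Visit TL → queue []

KK -> JU -> MU -> OD -> VC -> YX -> HO -> MH -> XV -> PQ -> DI -> QW -> RV -> FG -> QU -> UT -> ES -> TL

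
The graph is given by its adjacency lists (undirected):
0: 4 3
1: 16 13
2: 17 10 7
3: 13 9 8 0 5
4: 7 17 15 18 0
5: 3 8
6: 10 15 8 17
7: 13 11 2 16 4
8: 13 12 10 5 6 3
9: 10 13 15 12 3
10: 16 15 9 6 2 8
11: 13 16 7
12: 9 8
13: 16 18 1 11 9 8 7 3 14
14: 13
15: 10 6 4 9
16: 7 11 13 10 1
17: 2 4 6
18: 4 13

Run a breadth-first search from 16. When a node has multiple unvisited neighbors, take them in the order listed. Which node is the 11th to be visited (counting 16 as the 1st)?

Visit 16; enqueue 7, 11, 13, 10, 1 → queue [7, 11, 13, 10, 1]
Visit 7; enqueue 2, 4 → queue [11, 13, 10, 1, 2, 4]
Visit 11 → queue [13, 10, 1, 2, 4]
Visit 13; enqueue 18, 9, 8, 3, 14 → queue [10, 1, 2, 4, 18, 9, 8, 3, 14]
Visit 10; enqueue 15, 6 → queue [1, 2, 4, 18, 9, 8, 3, 14, 15, 6]
Visit 1 → queue [2, 4, 18, 9, 8, 3, 14, 15, 6]
Visit 2; enqueue 17 → queue [4, 18, 9, 8, 3, 14, 15, 6, 17]
Visit 4; enqueue 0 → queue [18, 9, 8, 3, 14, 15, 6, 17, 0]
Visit 18 → queue [9, 8, 3, 14, 15, 6, 17, 0]
Visit 9; enqueue 12 → queue [8, 3, 14, 15, 6, 17, 0, 12]
Visit 8; enqueue 5 → queue [3, 14, 15, 6, 17, 0, 12, 5]
Visit 3 → queue [14, 15, 6, 17, 0, 12, 5]
Visit 14 → queue [15, 6, 17, 0, 12, 5]
Visit 15 → queue [6, 17, 0, 12, 5]
Visit 6 → queue [17, 0, 12, 5]
Visit 17 → queue [0, 12, 5]
Visit 0 → queue [12, 5]
Visit 12 → queue [5]
Visit 5 → queue []

Visit order: 16, 7, 11, 13, 10, 1, 2, 4, 18, 9, 8, 3, 14, 15, 6, 17, 0, 12, 5

8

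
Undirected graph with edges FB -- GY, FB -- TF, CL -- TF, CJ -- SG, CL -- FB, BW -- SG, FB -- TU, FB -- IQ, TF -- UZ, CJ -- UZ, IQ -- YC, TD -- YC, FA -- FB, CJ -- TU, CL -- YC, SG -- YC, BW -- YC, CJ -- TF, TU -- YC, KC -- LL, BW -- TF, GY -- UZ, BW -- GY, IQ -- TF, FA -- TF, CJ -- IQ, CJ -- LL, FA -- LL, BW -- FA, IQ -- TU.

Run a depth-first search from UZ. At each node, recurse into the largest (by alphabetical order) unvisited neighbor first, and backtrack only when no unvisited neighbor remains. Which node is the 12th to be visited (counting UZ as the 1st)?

KC

Visit UZ
UZ → TF
TF → IQ
IQ → YC
YC → TU
TU → FB
FB → GY
GY → BW
BW → SG
SG → CJ
CJ → LL
LL → KC
LL → FA
FB → CL
YC → TD

Visit order: UZ, TF, IQ, YC, TU, FB, GY, BW, SG, CJ, LL, KC, FA, CL, TD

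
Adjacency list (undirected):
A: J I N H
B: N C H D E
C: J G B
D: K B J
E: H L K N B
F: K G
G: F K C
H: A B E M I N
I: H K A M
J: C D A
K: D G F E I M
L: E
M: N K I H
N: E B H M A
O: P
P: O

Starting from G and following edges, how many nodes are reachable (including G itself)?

14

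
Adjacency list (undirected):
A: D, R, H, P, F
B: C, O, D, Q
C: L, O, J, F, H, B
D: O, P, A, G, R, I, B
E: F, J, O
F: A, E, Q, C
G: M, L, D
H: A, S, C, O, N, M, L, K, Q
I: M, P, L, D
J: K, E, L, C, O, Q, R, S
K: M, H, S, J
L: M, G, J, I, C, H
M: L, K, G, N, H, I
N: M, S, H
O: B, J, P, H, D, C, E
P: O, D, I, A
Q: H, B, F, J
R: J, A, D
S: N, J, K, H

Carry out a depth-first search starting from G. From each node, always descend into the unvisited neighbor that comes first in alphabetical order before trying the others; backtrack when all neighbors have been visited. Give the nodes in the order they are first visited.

G, D, A, F, C, B, O, E, J, K, H, L, I, M, N, S, P, Q, R

Visit G
G → D
D → A
A → F
F → C
C → B
B → O
O → E
E → J
J → K
K → H
H → L
L → I
I → M
M → N
N → S
I → P
H → Q
J → R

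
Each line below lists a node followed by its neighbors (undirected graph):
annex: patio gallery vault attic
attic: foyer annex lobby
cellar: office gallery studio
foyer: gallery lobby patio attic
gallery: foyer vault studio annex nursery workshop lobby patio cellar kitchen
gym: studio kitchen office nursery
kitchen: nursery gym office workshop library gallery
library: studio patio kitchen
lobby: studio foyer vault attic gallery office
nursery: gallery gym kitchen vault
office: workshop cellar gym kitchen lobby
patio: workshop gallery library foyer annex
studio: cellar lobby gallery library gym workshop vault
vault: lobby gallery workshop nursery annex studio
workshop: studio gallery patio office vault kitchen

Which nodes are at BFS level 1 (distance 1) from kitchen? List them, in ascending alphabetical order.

gallery, gym, library, nursery, office, workshop

Level 0: kitchen
Level 1: gallery, gym, library, nursery, office, workshop
Level 2: annex, cellar, foyer, lobby, patio, studio, vault
Level 3: attic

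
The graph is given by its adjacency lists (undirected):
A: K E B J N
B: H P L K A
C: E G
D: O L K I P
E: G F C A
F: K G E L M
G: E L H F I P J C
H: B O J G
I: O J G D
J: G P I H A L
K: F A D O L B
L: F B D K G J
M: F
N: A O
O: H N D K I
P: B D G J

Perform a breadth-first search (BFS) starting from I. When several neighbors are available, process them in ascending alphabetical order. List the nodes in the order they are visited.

I, D, G, J, O, K, L, P, C, E, F, H, A, N, B, M

Visit I; enqueue D, G, J, O → queue [D, G, J, O]
Visit D; enqueue K, L, P → queue [G, J, O, K, L, P]
Visit G; enqueue C, E, F, H → queue [J, O, K, L, P, C, E, F, H]
Visit J; enqueue A → queue [O, K, L, P, C, E, F, H, A]
Visit O; enqueue N → queue [K, L, P, C, E, F, H, A, N]
Visit K; enqueue B → queue [L, P, C, E, F, H, A, N, B]
Visit L → queue [P, C, E, F, H, A, N, B]
Visit P → queue [C, E, F, H, A, N, B]
Visit C → queue [E, F, H, A, N, B]
Visit E → queue [F, H, A, N, B]
Visit F; enqueue M → queue [H, A, N, B, M]
Visit H → queue [A, N, B, M]
Visit A → queue [N, B, M]
Visit N → queue [B, M]
Visit B → queue [M]
Visit M → queue []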